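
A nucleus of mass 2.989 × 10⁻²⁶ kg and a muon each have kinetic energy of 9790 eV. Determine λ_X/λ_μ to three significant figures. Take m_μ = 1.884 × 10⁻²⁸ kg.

λ_X/λ_μ = 0.0794

At fixed KE, p = √(2mKE) so λ = h/p ∝ 1/√m.
λ_X/λ_μ = √(m_μ/m_X) = √(1.884 × 10⁻²⁸/2.989 × 10⁻²⁶) = √(6.303 × 10⁻³) = 0.0794.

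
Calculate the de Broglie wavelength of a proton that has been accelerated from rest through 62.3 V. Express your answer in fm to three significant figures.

λ = 3630 fm

KE = eV = 1.602 × 10⁻¹⁹ × 62.30 = 9.980 × 10⁻¹⁸ J.
p = √(2mKE) = √(2 × 1.673 × 10⁻²⁷ × 9.980 × 10⁻¹⁸) = 1.827 × 10⁻²² kg·m/s.
λ = h/p = 6.626 × 10⁻³⁴ / 1.827 × 10⁻²² = 3.63 × 10⁻¹² m = 3630 fm.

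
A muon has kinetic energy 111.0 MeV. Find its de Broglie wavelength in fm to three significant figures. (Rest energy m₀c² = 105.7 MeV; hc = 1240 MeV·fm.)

Total energy E = KE + m₀c² = 111.0 + 105.7 = 216.7 MeV.
(pc)² = E² − (m₀c²)² = (216.7)² − (105.7)² = 3.579 × 10⁴ MeV², so pc = 189.2 MeV.
λ = hc/(pc) = 1240 MeV·fm / 189.2 MeV = 6.55 fm.

λ = 6.55 fm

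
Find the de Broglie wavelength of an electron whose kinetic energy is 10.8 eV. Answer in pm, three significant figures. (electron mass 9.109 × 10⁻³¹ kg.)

λ = 373 pm

KE = 10.8 eV = 1.730 × 10⁻¹⁸ J.
p = √(2mKE) = √(2 × 9.109 × 10⁻³¹ × 1.730 × 10⁻¹⁸) = 1.775 × 10⁻²⁴ kg·m/s.
λ = h/p = 6.626 × 10⁻³⁴ / 1.775 × 10⁻²⁴ = 3.73 × 10⁻¹⁰ m = 373 pm.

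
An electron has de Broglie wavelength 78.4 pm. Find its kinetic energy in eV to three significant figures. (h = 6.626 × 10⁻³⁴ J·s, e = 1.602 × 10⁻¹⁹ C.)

KE = 245 eV

p = h/λ = 6.626 × 10⁻³⁴ / 7.840 × 10⁻¹¹ = 8.452 × 10⁻²⁴ kg·m/s.
KE = p²/(2m) = (8.452 × 10⁻²⁴)² / (2 × 9.109 × 10⁻³¹) = 3.921 × 10⁻¹⁷ J = 245 eV.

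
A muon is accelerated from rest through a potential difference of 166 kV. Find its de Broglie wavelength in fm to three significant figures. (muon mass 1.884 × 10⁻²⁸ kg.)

KE = eV = 1.602 × 10⁻¹⁹ × 1.660 × 10⁵ = 2.659 × 10⁻¹⁴ J.
p = √(2mKE) = √(2 × 1.884 × 10⁻²⁸ × 2.659 × 10⁻¹⁴) = 3.165 × 10⁻²¹ kg·m/s.
λ = h/p = 6.626 × 10⁻³⁴ / 3.165 × 10⁻²¹ = 2.09 × 10⁻¹³ m = 209 fm.

λ = 209 fm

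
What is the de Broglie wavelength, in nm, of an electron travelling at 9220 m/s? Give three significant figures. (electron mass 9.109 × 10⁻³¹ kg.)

p = mv = 9.109 × 10⁻³¹ × 9220 = 8.398 × 10⁻²⁷ kg·m/s.
λ = h/p = 6.626 × 10⁻³⁴ / 8.398 × 10⁻²⁷ = 7.89 × 10⁻⁸ m = 78.9 nm.

λ = 78.9 nm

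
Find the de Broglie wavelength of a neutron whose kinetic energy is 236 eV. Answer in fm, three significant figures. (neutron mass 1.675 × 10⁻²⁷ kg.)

λ = 1860 fm

KE = 236 eV = 3.781 × 10⁻¹⁷ J.
p = √(2mKE) = √(2 × 1.675 × 10⁻²⁷ × 3.781 × 10⁻¹⁷) = 3.559 × 10⁻²² kg·m/s.
λ = h/p = 6.626 × 10⁻³⁴ / 3.559 × 10⁻²² = 1.86 × 10⁻¹² m = 1860 fm.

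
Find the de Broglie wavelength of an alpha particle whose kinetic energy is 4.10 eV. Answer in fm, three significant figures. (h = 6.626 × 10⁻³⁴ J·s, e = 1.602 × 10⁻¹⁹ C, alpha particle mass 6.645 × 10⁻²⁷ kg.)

λ = 7090 fm

KE = 4.10 eV = 6.568 × 10⁻¹⁹ J.
p = √(2mKE) = √(2 × 6.645 × 10⁻²⁷ × 6.568 × 10⁻¹⁹) = 9.343 × 10⁻²³ kg·m/s.
λ = h/p = 6.626 × 10⁻³⁴ / 9.343 × 10⁻²³ = 7.09 × 10⁻¹² m = 7090 fm.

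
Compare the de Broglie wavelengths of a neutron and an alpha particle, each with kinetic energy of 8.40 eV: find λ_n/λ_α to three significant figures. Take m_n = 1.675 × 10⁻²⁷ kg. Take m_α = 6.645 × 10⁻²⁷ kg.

λ_n/λ_α = 1.99

At fixed KE, p = √(2mKE) so λ = h/p ∝ 1/√m.
λ_n/λ_α = √(m_α/m_n) = √(6.645 × 10⁻²⁷/1.675 × 10⁻²⁷) = √(3.967) = 1.99.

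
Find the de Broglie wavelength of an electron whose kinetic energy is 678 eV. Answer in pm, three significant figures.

λ = 47.1 pm

KE = 678 eV = 1.086 × 10⁻¹⁶ J.
p = √(2mKE) = √(2 × 9.109 × 10⁻³¹ × 1.086 × 10⁻¹⁶) = 1.407 × 10⁻²³ kg·m/s.
λ = h/p = 6.626 × 10⁻³⁴ / 1.407 × 10⁻²³ = 4.71 × 10⁻¹¹ m = 47.1 pm.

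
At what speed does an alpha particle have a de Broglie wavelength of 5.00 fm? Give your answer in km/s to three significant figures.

p = h/λ = 6.626 × 10⁻³⁴ / 5.000 × 10⁻¹⁵ = 1.325 × 10⁻¹⁹ kg·m/s.
v = p/m = 1.325 × 10⁻¹⁹ / 6.645 × 10⁻²⁷ = 1.99 × 10⁷ m/s = 1.99 × 10⁴ km/s.

v = 1.99 × 10⁴ km/s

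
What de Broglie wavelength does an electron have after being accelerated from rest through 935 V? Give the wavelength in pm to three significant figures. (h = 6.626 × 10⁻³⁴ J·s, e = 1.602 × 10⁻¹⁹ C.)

λ = 40.1 pm

KE = eV = 1.602 × 10⁻¹⁹ × 935.0 = 1.498 × 10⁻¹⁶ J.
p = √(2mKE) = √(2 × 9.109 × 10⁻³¹ × 1.498 × 10⁻¹⁶) = 1.652 × 10⁻²³ kg·m/s.
λ = h/p = 6.626 × 10⁻³⁴ / 1.652 × 10⁻²³ = 4.01 × 10⁻¹¹ m = 40.1 pm.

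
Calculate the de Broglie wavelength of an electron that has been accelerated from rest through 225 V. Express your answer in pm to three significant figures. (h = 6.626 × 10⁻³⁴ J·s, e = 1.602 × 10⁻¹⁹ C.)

KE = eV = 1.602 × 10⁻¹⁹ × 225.0 = 3.605 × 10⁻¹⁷ J.
p = √(2mKE) = √(2 × 9.109 × 10⁻³¹ × 3.605 × 10⁻¹⁷) = 8.104 × 10⁻²⁴ kg·m/s.
λ = h/p = 6.626 × 10⁻³⁴ / 8.104 × 10⁻²⁴ = 8.18 × 10⁻¹¹ m = 81.8 pm.

λ = 81.8 pm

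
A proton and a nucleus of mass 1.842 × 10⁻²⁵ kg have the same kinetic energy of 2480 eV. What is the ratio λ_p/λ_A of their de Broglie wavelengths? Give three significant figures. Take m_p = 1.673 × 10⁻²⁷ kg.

At fixed KE, p = √(2mKE) so λ = h/p ∝ 1/√m.
λ_p/λ_A = √(m_A/m_p) = √(1.842 × 10⁻²⁵/1.673 × 10⁻²⁷) = √(110.1) = 10.5.

λ_p/λ_A = 10.5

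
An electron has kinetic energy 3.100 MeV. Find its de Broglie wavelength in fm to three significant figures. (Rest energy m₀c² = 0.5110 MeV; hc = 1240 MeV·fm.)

Total energy E = KE + m₀c² = 3.100 + 0.5110 = 3.6110 MeV.
(pc)² = E² − (m₀c²)² = (3.6110)² − (0.5110)² = 12.78 MeV², so pc = 3.575 MeV.
λ = hc/(pc) = 1240 MeV·fm / 3.575 MeV = 347 fm.

λ = 347 fm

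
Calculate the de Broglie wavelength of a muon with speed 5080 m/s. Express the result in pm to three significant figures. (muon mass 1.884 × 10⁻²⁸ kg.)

p = mv = 1.884 × 10⁻²⁸ × 5080 = 9.571 × 10⁻²⁵ kg·m/s.
λ = h/p = 6.626 × 10⁻³⁴ / 9.571 × 10⁻²⁵ = 6.92 × 10⁻¹⁰ m = 692 pm.

λ = 692 pm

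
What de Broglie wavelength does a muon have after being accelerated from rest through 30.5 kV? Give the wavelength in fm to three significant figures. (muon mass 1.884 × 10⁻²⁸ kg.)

λ = 488 fm

KE = eV = 1.602 × 10⁻¹⁹ × 3.050 × 10⁴ = 4.886 × 10⁻¹⁵ J.
p = √(2mKE) = √(2 × 1.884 × 10⁻²⁸ × 4.886 × 10⁻¹⁵) = 1.357 × 10⁻²¹ kg·m/s.
λ = h/p = 6.626 × 10⁻³⁴ / 1.357 × 10⁻²¹ = 4.88 × 10⁻¹³ m = 488 fm.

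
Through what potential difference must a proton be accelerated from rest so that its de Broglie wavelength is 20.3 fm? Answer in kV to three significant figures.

V = 1990 kV

p = h/λ = 6.626 × 10⁻³⁴ / 2.030 × 10⁻¹⁴ = 3.264 × 10⁻²⁰ kg·m/s.
KE = p²/(2m) = 3.184 × 10⁻¹³ J.
V = KE/e = 3.184 × 10⁻¹³ / (1.602 × 10⁻¹⁹) = 1990 kV.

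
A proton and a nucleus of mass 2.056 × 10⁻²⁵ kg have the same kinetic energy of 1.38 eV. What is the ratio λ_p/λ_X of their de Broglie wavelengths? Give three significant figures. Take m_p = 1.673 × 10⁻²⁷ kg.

λ_p/λ_X = 11.1

At fixed KE, p = √(2mKE) so λ = h/p ∝ 1/√m.
λ_p/λ_X = √(m_X/m_p) = √(2.056 × 10⁻²⁵/1.673 × 10⁻²⁷) = √(122.9) = 11.1.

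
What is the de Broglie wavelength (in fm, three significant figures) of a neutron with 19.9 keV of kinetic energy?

KE = 19.9 keV = 3.188 × 10⁻¹⁵ J.
p = √(2mKE) = √(2 × 1.675 × 10⁻²⁷ × 3.188 × 10⁻¹⁵) = 3.268 × 10⁻²¹ kg·m/s.
λ = h/p = 6.626 × 10⁻³⁴ / 3.268 × 10⁻²¹ = 2.03 × 10⁻¹³ m = 203 fm.

λ = 203 fm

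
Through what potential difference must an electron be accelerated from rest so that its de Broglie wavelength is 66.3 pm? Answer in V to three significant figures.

p = h/λ = 6.626 × 10⁻³⁴ / 6.630 × 10⁻¹¹ = 9.994 × 10⁻²⁴ kg·m/s.
KE = p²/(2m) = 5.482 × 10⁻¹⁷ J.
V = KE/e = 5.482 × 10⁻¹⁷ / (1.602 × 10⁻¹⁹) = 342 V.

V = 342 V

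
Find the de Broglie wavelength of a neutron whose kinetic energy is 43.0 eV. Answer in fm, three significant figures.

λ = 4360 fm

KE = 43.0 eV = 6.889 × 10⁻¹⁸ J.
p = √(2mKE) = √(2 × 1.675 × 10⁻²⁷ × 6.889 × 10⁻¹⁸) = 1.519 × 10⁻²² kg·m/s.
λ = h/p = 6.626 × 10⁻³⁴ / 1.519 × 10⁻²² = 4.36 × 10⁻¹² m = 4360 fm.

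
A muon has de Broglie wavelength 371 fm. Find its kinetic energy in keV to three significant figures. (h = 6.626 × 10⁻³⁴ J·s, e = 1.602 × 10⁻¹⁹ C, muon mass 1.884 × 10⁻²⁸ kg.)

KE = 52.8 keV

p = h/λ = 6.626 × 10⁻³⁴ / 3.710 × 10⁻¹³ = 1.786 × 10⁻²¹ kg·m/s.
KE = p²/(2m) = (1.786 × 10⁻²¹)² / (2 × 1.884 × 10⁻²⁸) = 8.465 × 10⁻¹⁵ J = 52.8 keV.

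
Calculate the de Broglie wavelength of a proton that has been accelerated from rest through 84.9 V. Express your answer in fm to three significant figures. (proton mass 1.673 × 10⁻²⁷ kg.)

KE = eV = 1.602 × 10⁻¹⁹ × 84.90 = 1.360 × 10⁻¹⁷ J.
p = √(2mKE) = √(2 × 1.673 × 10⁻²⁷ × 1.360 × 10⁻¹⁷) = 2.133 × 10⁻²² kg·m/s.
λ = h/p = 6.626 × 10⁻³⁴ / 2.133 × 10⁻²² = 3.11 × 10⁻¹² m = 3110 fm.

λ = 3110 fm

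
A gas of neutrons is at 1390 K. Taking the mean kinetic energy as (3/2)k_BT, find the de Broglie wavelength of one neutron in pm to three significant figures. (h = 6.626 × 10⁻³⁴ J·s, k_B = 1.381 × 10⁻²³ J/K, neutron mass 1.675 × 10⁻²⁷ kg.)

KE = (3/2)k_BT = 1.5 × 1.381 × 10⁻²³ × 1390 = 2.879 × 10⁻²⁰ J.
p = √(2mKE) = √(2 × 1.675 × 10⁻²⁷ × 2.879 × 10⁻²⁰) = 9.821 × 10⁻²⁴ kg·m/s.
λ = h/p = 6.75 × 10⁻¹¹ m = 67.5 pm.

λ = 67.5 pm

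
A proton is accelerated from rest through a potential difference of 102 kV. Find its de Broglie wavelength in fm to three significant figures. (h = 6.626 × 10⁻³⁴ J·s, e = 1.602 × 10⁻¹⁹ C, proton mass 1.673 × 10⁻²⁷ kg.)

λ = 89.6 fm

KE = eV = 1.602 × 10⁻¹⁹ × 1.020 × 10⁵ = 1.634 × 10⁻¹⁴ J.
p = √(2mKE) = √(2 × 1.673 × 10⁻²⁷ × 1.634 × 10⁻¹⁴) = 7.394 × 10⁻²¹ kg·m/s.
λ = h/p = 6.626 × 10⁻³⁴ / 7.394 × 10⁻²¹ = 8.96 × 10⁻¹⁴ m = 89.6 fm.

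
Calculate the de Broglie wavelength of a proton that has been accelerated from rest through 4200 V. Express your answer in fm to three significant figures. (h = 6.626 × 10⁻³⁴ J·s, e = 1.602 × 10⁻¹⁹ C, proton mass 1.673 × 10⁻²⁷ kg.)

KE = eV = 1.602 × 10⁻¹⁹ × 4200 = 6.728 × 10⁻¹⁶ J.
p = √(2mKE) = √(2 × 1.673 × 10⁻²⁷ × 6.728 × 10⁻¹⁶) = 1.500 × 10⁻²¹ kg·m/s.
λ = h/p = 6.626 × 10⁻³⁴ / 1.500 × 10⁻²¹ = 4.42 × 10⁻¹³ m = 442 fm.

λ = 442 fm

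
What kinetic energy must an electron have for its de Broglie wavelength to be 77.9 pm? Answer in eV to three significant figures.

p = h/λ = 6.626 × 10⁻³⁴ / 7.790 × 10⁻¹¹ = 8.506 × 10⁻²⁴ kg·m/s.
KE = p²/(2m) = (8.506 × 10⁻²⁴)² / (2 × 9.109 × 10⁻³¹) = 3.971 × 10⁻¹⁷ J = 248 eV.

KE = 248 eV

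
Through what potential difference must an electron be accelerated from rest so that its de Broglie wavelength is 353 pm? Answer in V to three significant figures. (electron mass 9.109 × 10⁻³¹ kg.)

p = h/λ = 6.626 × 10⁻³⁴ / 3.530 × 10⁻¹⁰ = 1.877 × 10⁻²⁴ kg·m/s.
KE = p²/(2m) = 1.934 × 10⁻¹⁸ J.
V = KE/e = 1.934 × 10⁻¹⁸ / (1.602 × 10⁻¹⁹) = 12.1 V.

V = 12.1 V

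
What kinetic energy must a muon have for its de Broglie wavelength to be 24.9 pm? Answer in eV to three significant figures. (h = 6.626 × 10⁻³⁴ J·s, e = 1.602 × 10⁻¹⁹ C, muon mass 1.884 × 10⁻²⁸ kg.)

p = h/λ = 6.626 × 10⁻³⁴ / 2.490 × 10⁻¹¹ = 2.661 × 10⁻²³ kg·m/s.
KE = p²/(2m) = (2.661 × 10⁻²³)² / (2 × 1.884 × 10⁻²⁸) = 1.879 × 10⁻¹⁸ J = 11.7 eV.

KE = 11.7 eV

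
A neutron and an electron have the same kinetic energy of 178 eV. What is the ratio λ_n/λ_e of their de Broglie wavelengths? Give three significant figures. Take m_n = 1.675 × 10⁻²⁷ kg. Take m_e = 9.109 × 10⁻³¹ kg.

At fixed KE, p = √(2mKE) so λ = h/p ∝ 1/√m.
λ_n/λ_e = √(m_e/m_n) = √(9.109 × 10⁻³¹/1.675 × 10⁻²⁷) = √(5.438 × 10⁻⁴) = 0.0233.

λ_n/λ_e = 0.0233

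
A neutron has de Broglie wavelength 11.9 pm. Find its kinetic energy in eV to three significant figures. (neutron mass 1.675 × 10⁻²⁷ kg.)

KE = 5.78 eV

p = h/λ = 6.626 × 10⁻³⁴ / 1.190 × 10⁻¹¹ = 5.568 × 10⁻²³ kg·m/s.
KE = p²/(2m) = (5.568 × 10⁻²³)² / (2 × 1.675 × 10⁻²⁷) = 9.255 × 10⁻¹⁹ J = 5.78 eV.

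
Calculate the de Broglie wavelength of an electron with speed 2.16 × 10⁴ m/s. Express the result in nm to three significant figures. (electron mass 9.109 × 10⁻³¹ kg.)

λ = 33.7 nm

p = mv = 9.109 × 10⁻³¹ × 2.16 × 10⁴ = 1.968 × 10⁻²⁶ kg·m/s.
λ = h/p = 6.626 × 10⁻³⁴ / 1.968 × 10⁻²⁶ = 3.37 × 10⁻⁸ m = 33.7 nm.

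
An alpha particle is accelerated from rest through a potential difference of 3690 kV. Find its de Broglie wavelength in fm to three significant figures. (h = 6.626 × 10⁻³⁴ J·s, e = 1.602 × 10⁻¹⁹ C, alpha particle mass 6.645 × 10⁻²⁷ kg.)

λ = 5.29 fm

KE = 2eV = 2 × 1.602 × 10⁻¹⁹ × 3.690 × 10⁶ = 1.182 × 10⁻¹² J.
p = √(2mKE) = √(2 × 6.645 × 10⁻²⁷ × 1.182 × 10⁻¹²) = 1.253 × 10⁻¹⁹ kg·m/s.
λ = h/p = 6.626 × 10⁻³⁴ / 1.253 × 10⁻¹⁹ = 5.29 × 10⁻¹⁵ m = 5.29 fm.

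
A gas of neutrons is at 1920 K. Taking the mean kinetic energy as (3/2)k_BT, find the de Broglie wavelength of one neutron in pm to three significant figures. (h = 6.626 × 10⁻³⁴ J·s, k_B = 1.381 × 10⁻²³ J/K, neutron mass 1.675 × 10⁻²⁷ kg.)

λ = 57.4 pm

KE = (3/2)k_BT = 1.5 × 1.381 × 10⁻²³ × 1920 = 3.977 × 10⁻²⁰ J.
p = √(2mKE) = √(2 × 1.675 × 10⁻²⁷ × 3.977 × 10⁻²⁰) = 1.154 × 10⁻²³ kg·m/s.
λ = h/p = 5.74 × 10⁻¹¹ m = 57.4 pm.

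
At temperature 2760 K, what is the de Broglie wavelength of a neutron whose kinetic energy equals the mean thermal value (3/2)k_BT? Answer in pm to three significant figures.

λ = 47.9 pm

KE = (3/2)k_BT = 1.5 × 1.381 × 10⁻²³ × 2760 = 5.717 × 10⁻²⁰ J.
p = √(2mKE) = √(2 × 1.675 × 10⁻²⁷ × 5.717 × 10⁻²⁰) = 1.384 × 10⁻²³ kg·m/s.
λ = h/p = 4.79 × 10⁻¹¹ m = 47.9 pm.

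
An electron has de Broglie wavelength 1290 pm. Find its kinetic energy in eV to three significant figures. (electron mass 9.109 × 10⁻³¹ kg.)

KE = 0.904 eV

p = h/λ = 6.626 × 10⁻³⁴ / 1.290 × 10⁻⁹ = 5.136 × 10⁻²⁵ kg·m/s.
KE = p²/(2m) = (5.136 × 10⁻²⁵)² / (2 × 9.109 × 10⁻³¹) = 1.448 × 10⁻¹⁹ J = 0.904 eV.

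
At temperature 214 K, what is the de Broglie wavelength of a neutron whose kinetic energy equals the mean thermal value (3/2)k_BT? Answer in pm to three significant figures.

KE = (3/2)k_BT = 1.5 × 1.381 × 10⁻²³ × 214 = 4.433 × 10⁻²¹ J.
p = √(2mKE) = √(2 × 1.675 × 10⁻²⁷ × 4.433 × 10⁻²¹) = 3.854 × 10⁻²⁴ kg·m/s.
λ = h/p = 1.72 × 10⁻¹⁰ m = 172 pm.

λ = 172 pm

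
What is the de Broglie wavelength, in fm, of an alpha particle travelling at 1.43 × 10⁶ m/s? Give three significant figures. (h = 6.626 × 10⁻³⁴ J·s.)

p = mv = 6.645 × 10⁻²⁷ × 1.43 × 10⁶ = 9.502 × 10⁻²¹ kg·m/s.
λ = h/p = 6.626 × 10⁻³⁴ / 9.502 × 10⁻²¹ = 6.97 × 10⁻¹⁴ m = 69.7 fm.

λ = 69.7 fm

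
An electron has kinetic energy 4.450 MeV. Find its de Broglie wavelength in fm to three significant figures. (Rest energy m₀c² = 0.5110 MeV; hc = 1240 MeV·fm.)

λ = 251 fm

Total energy E = KE + m₀c² = 4.450 + 0.5110 = 4.9610 MeV.
(pc)² = E² − (m₀c²)² = (4.9610)² − (0.5110)² = 24.35 MeV², so pc = 4.935 MeV.
λ = hc/(pc) = 1240 MeV·fm / 4.935 MeV = 251 fm.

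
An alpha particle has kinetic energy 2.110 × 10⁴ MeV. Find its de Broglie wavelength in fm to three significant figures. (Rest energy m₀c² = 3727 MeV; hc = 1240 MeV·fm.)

λ = 0.0505 fm

Total energy E = KE + m₀c² = 2.110 × 10⁴ + 3727 = 24827 MeV.
(pc)² = E² − (m₀c²)² = (24827)² − (3727)² = 6.025 × 10⁸ MeV², so pc = 2.455 × 10⁴ MeV.
λ = hc/(pc) = 1240 MeV·fm / 2.455 × 10⁴ MeV = 0.0505 fm.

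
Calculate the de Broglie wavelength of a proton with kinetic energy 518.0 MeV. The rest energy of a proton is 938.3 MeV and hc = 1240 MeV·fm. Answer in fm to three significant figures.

Total energy E = KE + m₀c² = 518.0 + 938.3 = 1456.3 MeV.
(pc)² = E² − (m₀c²)² = (1456.3)² − (938.3)² = 1.240 × 10⁶ MeV², so pc = 1114 MeV.
λ = hc/(pc) = 1240 MeV·fm / 1114 MeV = 1.11 fm.

λ = 1.11 fm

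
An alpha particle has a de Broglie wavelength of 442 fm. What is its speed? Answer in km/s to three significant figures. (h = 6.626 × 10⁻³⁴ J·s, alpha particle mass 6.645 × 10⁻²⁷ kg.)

v = 226 km/s

p = h/λ = 6.626 × 10⁻³⁴ / 4.420 × 10⁻¹³ = 1.499 × 10⁻²¹ kg·m/s.
v = p/m = 1.499 × 10⁻²¹ / 6.645 × 10⁻²⁷ = 2.26 × 10⁵ m/s = 226 km/s.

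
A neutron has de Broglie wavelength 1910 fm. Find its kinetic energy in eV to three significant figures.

KE = 224 eV

p = h/λ = 6.626 × 10⁻³⁴ / 1.910 × 10⁻¹² = 3.469 × 10⁻²² kg·m/s.
KE = p²/(2m) = (3.469 × 10⁻²²)² / (2 × 1.675 × 10⁻²⁷) = 3.592 × 10⁻¹⁷ J = 224 eV.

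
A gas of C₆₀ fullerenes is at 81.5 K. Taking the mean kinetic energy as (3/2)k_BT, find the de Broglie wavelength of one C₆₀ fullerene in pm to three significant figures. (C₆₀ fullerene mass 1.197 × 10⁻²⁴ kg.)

λ = 10.4 pm

KE = (3/2)k_BT = 1.5 × 1.381 × 10⁻²³ × 81.5 = 1.688 × 10⁻²¹ J.
p = √(2mKE) = √(2 × 1.197 × 10⁻²⁴ × 1.688 × 10⁻²¹) = 6.357 × 10⁻²³ kg·m/s.
λ = h/p = 1.04 × 10⁻¹¹ m = 10.4 pm.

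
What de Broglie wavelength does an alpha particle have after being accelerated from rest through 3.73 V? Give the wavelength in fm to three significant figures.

KE = 2eV = 2 × 1.602 × 10⁻¹⁹ × 3.730 = 1.195 × 10⁻¹⁸ J.
p = √(2mKE) = √(2 × 6.645 × 10⁻²⁷ × 1.195 × 10⁻¹⁸) = 1.260 × 10⁻²² kg·m/s.
λ = h/p = 6.626 × 10⁻³⁴ / 1.260 × 10⁻²² = 5.26 × 10⁻¹² m = 5260 fm.

λ = 5260 fm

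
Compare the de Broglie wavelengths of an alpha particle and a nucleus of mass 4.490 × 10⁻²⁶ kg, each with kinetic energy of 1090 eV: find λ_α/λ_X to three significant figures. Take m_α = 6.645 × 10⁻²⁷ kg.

At fixed KE, p = √(2mKE) so λ = h/p ∝ 1/√m.
λ_α/λ_X = √(m_X/m_α) = √(4.490 × 10⁻²⁶/6.645 × 10⁻²⁷) = √(6.757) = 2.60.

λ_α/λ_X = 2.60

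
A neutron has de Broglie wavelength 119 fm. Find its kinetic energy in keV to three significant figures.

p = h/λ = 6.626 × 10⁻³⁴ / 1.190 × 10⁻¹³ = 5.568 × 10⁻²¹ kg·m/s.
KE = p²/(2m) = (5.568 × 10⁻²¹)² / (2 × 1.675 × 10⁻²⁷) = 9.255 × 10⁻¹⁵ J = 57.8 keV.

KE = 57.8 keV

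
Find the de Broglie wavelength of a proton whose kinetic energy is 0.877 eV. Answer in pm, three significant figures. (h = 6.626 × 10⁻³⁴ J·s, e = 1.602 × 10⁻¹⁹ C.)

KE = 0.877 eV = 1.405 × 10⁻¹⁹ J.
p = √(2mKE) = √(2 × 1.673 × 10⁻²⁷ × 1.405 × 10⁻¹⁹) = 2.168 × 10⁻²³ kg·m/s.
λ = h/p = 6.626 × 10⁻³⁴ / 2.168 × 10⁻²³ = 3.06 × 10⁻¹¹ m = 30.6 pm.

λ = 30.6 pm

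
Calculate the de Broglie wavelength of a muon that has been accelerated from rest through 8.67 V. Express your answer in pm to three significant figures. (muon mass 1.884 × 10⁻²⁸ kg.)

KE = eV = 1.602 × 10⁻¹⁹ × 8.670 = 1.389 × 10⁻¹⁸ J.
p = √(2mKE) = √(2 × 1.884 × 10⁻²⁸ × 1.389 × 10⁻¹⁸) = 2.288 × 10⁻²³ kg·m/s.
λ = h/p = 6.626 × 10⁻³⁴ / 2.288 × 10⁻²³ = 2.90 × 10⁻¹¹ m = 29.0 pm.

λ = 29.0 pm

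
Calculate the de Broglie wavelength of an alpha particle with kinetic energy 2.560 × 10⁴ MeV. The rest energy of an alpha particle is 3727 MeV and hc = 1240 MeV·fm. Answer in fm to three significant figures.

λ = 0.0426 fm

Total energy E = KE + m₀c² = 2.560 × 10⁴ + 3727 = 29327 MeV.
(pc)² = E² − (m₀c²)² = (29327)² − (3727)² = 8.462 × 10⁸ MeV², so pc = 2.909 × 10⁴ MeV.
λ = hc/(pc) = 1240 MeV·fm / 2.909 × 10⁴ MeV = 0.0426 fm.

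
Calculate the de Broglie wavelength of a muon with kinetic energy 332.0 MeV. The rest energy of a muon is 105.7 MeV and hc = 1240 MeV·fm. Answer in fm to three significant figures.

Total energy E = KE + m₀c² = 332.0 + 105.7 = 437.7 MeV.
(pc)² = E² − (m₀c²)² = (437.7)² − (105.7)² = 1.804 × 10⁵ MeV², so pc = 424.7 MeV.
λ = hc/(pc) = 1240 MeV·fm / 424.7 MeV = 2.92 fm.

λ = 2.92 fm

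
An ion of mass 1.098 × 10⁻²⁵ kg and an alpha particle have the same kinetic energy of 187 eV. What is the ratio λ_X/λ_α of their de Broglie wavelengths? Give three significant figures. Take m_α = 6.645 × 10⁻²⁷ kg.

λ_X/λ_α = 0.246

At fixed KE, p = √(2mKE) so λ = h/p ∝ 1/√m.
λ_X/λ_α = √(m_α/m_X) = √(6.645 × 10⁻²⁷/1.098 × 10⁻²⁵) = √(0.06052) = 0.246.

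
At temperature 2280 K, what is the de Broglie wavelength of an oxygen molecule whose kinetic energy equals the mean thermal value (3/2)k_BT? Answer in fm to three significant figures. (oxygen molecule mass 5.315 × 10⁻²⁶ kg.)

λ = 9350 fm

KE = (3/2)k_BT = 1.5 × 1.381 × 10⁻²³ × 2280 = 4.723 × 10⁻²⁰ J.
p = √(2mKE) = √(2 × 5.315 × 10⁻²⁶ × 4.723 × 10⁻²⁰) = 7.086 × 10⁻²³ kg·m/s.
λ = h/p = 9.35 × 10⁻¹² m = 9350 fm.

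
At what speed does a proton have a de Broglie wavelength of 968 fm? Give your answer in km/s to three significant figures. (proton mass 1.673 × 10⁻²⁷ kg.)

v = 409 km/s

p = h/λ = 6.626 × 10⁻³⁴ / 9.680 × 10⁻¹³ = 6.845 × 10⁻²² kg·m/s.
v = p/m = 6.845 × 10⁻²² / 1.673 × 10⁻²⁷ = 4.09 × 10⁵ m/s = 409 km/s.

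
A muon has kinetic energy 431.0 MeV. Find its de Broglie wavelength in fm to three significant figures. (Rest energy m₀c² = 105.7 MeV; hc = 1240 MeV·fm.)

λ = 2.36 fm

Total energy E = KE + m₀c² = 431.0 + 105.7 = 536.7 MeV.
(pc)² = E² − (m₀c²)² = (536.7)² − (105.7)² = 2.769 × 10⁵ MeV², so pc = 526.2 MeV.
λ = hc/(pc) = 1240 MeV·fm / 526.2 MeV = 2.36 fm.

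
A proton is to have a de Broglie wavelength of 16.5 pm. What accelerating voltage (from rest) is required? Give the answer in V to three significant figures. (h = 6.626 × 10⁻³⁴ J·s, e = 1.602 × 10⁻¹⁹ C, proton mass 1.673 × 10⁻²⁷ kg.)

p = h/λ = 6.626 × 10⁻³⁴ / 1.650 × 10⁻¹¹ = 4.016 × 10⁻²³ kg·m/s.
KE = p²/(2m) = 4.820 × 10⁻¹⁹ J.
V = KE/e = 4.820 × 10⁻¹⁹ / (1.602 × 10⁻¹⁹) = 3.01 V.

V = 3.01 V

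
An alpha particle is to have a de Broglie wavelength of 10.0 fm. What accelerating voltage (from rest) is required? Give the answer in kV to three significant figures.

p = h/λ = 6.626 × 10⁻³⁴ / 1.000 × 10⁻¹⁴ = 6.626 × 10⁻²⁰ kg·m/s.
KE = p²/(2m) = 3.304 × 10⁻¹³ J.
V = KE/2e = 3.304 × 10⁻¹³ / (2 × 1.602 × 10⁻¹⁹) = 1030 kV.

V = 1030 kV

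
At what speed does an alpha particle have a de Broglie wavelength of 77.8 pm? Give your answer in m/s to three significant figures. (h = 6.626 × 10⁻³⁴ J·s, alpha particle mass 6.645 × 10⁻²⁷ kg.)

v = 1280 m/s

p = h/λ = 6.626 × 10⁻³⁴ / 7.780 × 10⁻¹¹ = 8.517 × 10⁻²⁴ kg·m/s.
v = p/m = 8.517 × 10⁻²⁴ / 6.645 × 10⁻²⁷ = 1.28 × 10³ m/s = 1280 m/s.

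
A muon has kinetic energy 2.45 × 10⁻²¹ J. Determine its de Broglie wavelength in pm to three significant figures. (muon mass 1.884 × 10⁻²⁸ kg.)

λ = 690 pm

p = √(2mKE) = √(2 × 1.884 × 10⁻²⁸ × 2.450 × 10⁻²¹) = 9.608 × 10⁻²⁵ kg·m/s.
λ = h/p = 6.626 × 10⁻³⁴ / 9.608 × 10⁻²⁵ = 6.90 × 10⁻¹⁰ m = 690 pm.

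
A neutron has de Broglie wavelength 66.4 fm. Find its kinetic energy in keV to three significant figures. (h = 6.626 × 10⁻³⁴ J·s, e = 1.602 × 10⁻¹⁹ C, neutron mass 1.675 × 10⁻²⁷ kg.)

KE = 186 keV

p = h/λ = 6.626 × 10⁻³⁴ / 6.640 × 10⁻¹⁴ = 9.979 × 10⁻²¹ kg·m/s.
KE = p²/(2m) = (9.979 × 10⁻²¹)² / (2 × 1.675 × 10⁻²⁷) = 2.973 × 10⁻¹⁴ J = 186 keV.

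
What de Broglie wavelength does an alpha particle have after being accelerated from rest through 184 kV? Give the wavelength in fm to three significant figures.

KE = 2eV = 2 × 1.602 × 10⁻¹⁹ × 1.840 × 10⁵ = 5.895 × 10⁻¹⁴ J.
p = √(2mKE) = √(2 × 6.645 × 10⁻²⁷ × 5.895 × 10⁻¹⁴) = 2.799 × 10⁻²⁰ kg·m/s.
λ = h/p = 6.626 × 10⁻³⁴ / 2.799 × 10⁻²⁰ = 2.37 × 10⁻¹⁴ m = 23.7 fm.

λ = 23.7 fm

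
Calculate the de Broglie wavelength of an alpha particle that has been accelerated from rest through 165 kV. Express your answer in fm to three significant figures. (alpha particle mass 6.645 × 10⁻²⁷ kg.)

λ = 25.0 fm

KE = 2eV = 2 × 1.602 × 10⁻¹⁹ × 1.650 × 10⁵ = 5.287 × 10⁻¹⁴ J.
p = √(2mKE) = √(2 × 6.645 × 10⁻²⁷ × 5.287 × 10⁻¹⁴) = 2.651 × 10⁻²⁰ kg·m/s.
λ = h/p = 6.626 × 10⁻³⁴ / 2.651 × 10⁻²⁰ = 2.50 × 10⁻¹⁴ m = 25.0 fm.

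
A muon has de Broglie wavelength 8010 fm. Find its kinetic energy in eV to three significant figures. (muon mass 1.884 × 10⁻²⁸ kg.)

p = h/λ = 6.626 × 10⁻³⁴ / 8.010 × 10⁻¹² = 8.272 × 10⁻²³ kg·m/s.
KE = p²/(2m) = (8.272 × 10⁻²³)² / (2 × 1.884 × 10⁻²⁸) = 1.816 × 10⁻¹⁷ J = 113 eV.

KE = 113 eV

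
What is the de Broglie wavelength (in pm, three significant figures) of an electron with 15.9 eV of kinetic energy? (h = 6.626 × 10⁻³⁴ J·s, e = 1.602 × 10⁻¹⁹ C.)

λ = 308 pm

KE = 15.9 eV = 2.547 × 10⁻¹⁸ J.
p = √(2mKE) = √(2 × 9.109 × 10⁻³¹ × 2.547 × 10⁻¹⁸) = 2.154 × 10⁻²⁴ kg·m/s.
λ = h/p = 6.626 × 10⁻³⁴ / 2.154 × 10⁻²⁴ = 3.08 × 10⁻¹⁰ m = 308 pm.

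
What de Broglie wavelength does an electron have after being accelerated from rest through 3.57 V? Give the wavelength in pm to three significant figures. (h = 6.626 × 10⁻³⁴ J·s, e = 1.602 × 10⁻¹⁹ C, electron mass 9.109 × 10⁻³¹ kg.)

KE = eV = 1.602 × 10⁻¹⁹ × 3.570 = 5.719 × 10⁻¹⁹ J.
p = √(2mKE) = √(2 × 9.109 × 10⁻³¹ × 5.719 × 10⁻¹⁹) = 1.021 × 10⁻²⁴ kg·m/s.
λ = h/p = 6.626 × 10⁻³⁴ / 1.021 × 10⁻²⁴ = 6.49 × 10⁻¹⁰ m = 649 pm.

λ = 649 pm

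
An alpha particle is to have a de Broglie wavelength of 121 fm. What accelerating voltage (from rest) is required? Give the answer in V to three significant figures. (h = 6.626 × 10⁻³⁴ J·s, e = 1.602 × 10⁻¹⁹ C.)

p = h/λ = 6.626 × 10⁻³⁴ / 1.210 × 10⁻¹³ = 5.476 × 10⁻²¹ kg·m/s.
KE = p²/(2m) = 2.256 × 10⁻¹⁵ J.
V = KE/2e = 2.256 × 10⁻¹⁵ / (2 × 1.602 × 10⁻¹⁹) = 7040 V.

V = 7040 V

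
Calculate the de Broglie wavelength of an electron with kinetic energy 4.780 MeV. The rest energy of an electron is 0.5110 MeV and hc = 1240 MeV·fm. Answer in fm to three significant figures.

Total energy E = KE + m₀c² = 4.780 + 0.5110 = 5.2910 MeV.
(pc)² = E² − (m₀c²)² = (5.2910)² − (0.5110)² = 27.73 MeV², so pc = 5.266 MeV.
λ = hc/(pc) = 1240 MeV·fm / 5.266 MeV = 235 fm.

λ = 235 fm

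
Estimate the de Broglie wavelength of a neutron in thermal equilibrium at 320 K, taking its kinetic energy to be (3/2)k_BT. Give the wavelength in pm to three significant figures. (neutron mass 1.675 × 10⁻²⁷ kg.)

λ = 141 pm

KE = (3/2)k_BT = 1.5 × 1.381 × 10⁻²³ × 320 = 6.629 × 10⁻²¹ J.
p = √(2mKE) = √(2 × 1.675 × 10⁻²⁷ × 6.629 × 10⁻²¹) = 4.712 × 10⁻²⁴ kg·m/s.
λ = h/p = 1.41 × 10⁻¹⁰ m = 141 pm.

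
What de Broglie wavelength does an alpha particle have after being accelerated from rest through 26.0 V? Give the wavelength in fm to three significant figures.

λ = 1990 fm

KE = 2eV = 2 × 1.602 × 10⁻¹⁹ × 26.00 = 8.330 × 10⁻¹⁸ J.
p = √(2mKE) = √(2 × 6.645 × 10⁻²⁷ × 8.330 × 10⁻¹⁸) = 3.327 × 10⁻²² kg·m/s.
λ = h/p = 6.626 × 10⁻³⁴ / 3.327 × 10⁻²² = 1.99 × 10⁻¹² m = 1990 fm.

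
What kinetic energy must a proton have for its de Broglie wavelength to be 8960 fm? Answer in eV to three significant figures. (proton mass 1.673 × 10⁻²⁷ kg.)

KE = 10.2 eV

p = h/λ = 6.626 × 10⁻³⁴ / 8.960 × 10⁻¹² = 7.395 × 10⁻²³ kg·m/s.
KE = p²/(2m) = (7.395 × 10⁻²³)² / (2 × 1.673 × 10⁻²⁷) = 1.634 × 10⁻¹⁸ J = 10.2 eV.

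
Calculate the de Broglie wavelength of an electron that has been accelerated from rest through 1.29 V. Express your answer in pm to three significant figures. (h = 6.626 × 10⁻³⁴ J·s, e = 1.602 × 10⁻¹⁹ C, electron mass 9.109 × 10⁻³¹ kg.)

λ = 1080 pm

KE = eV = 1.602 × 10⁻¹⁹ × 1.290 = 2.067 × 10⁻¹⁹ J.
p = √(2mKE) = √(2 × 9.109 × 10⁻³¹ × 2.067 × 10⁻¹⁹) = 6.136 × 10⁻²⁵ kg·m/s.
λ = h/p = 6.626 × 10⁻³⁴ / 6.136 × 10⁻²⁵ = 1.08 × 10⁻⁹ m = 1080 pm.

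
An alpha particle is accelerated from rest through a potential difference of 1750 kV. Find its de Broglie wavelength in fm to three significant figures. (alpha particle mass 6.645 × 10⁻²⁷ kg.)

KE = 2eV = 2 × 1.602 × 10⁻¹⁹ × 1.750 × 10⁶ = 5.607 × 10⁻¹³ J.
p = √(2mKE) = √(2 × 6.645 × 10⁻²⁷ × 5.607 × 10⁻¹³) = 8.632 × 10⁻²⁰ kg·m/s.
λ = h/p = 6.626 × 10⁻³⁴ / 8.632 × 10⁻²⁰ = 7.68 × 10⁻¹⁵ m = 7.68 fm.

λ = 7.68 fm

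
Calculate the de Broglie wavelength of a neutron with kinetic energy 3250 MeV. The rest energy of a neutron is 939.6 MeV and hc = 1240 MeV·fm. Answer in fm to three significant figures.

λ = 0.304 fm

Total energy E = KE + m₀c² = 3250 + 939.6 = 4189.6 MeV.
(pc)² = E² − (m₀c²)² = (4189.6)² − (939.6)² = 1.667 × 10⁷ MeV², so pc = 4083 MeV.
λ = hc/(pc) = 1240 MeV·fm / 4083 MeV = 0.304 fm.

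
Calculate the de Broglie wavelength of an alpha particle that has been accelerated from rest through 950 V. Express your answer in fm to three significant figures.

λ = 329 fm

KE = 2eV = 2 × 1.602 × 10⁻¹⁹ × 950.0 = 3.044 × 10⁻¹⁶ J.
p = √(2mKE) = √(2 × 6.645 × 10⁻²⁷ × 3.044 × 10⁻¹⁶) = 2.011 × 10⁻²¹ kg·m/s.
λ = h/p = 6.626 × 10⁻³⁴ / 2.011 × 10⁻²¹ = 3.29 × 10⁻¹³ m = 329 fm.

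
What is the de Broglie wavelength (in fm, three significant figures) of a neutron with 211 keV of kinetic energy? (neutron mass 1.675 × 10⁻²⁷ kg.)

KE = 211 keV = 3.380 × 10⁻¹⁴ J.
p = √(2mKE) = √(2 × 1.675 × 10⁻²⁷ × 3.380 × 10⁻¹⁴) = 1.064 × 10⁻²⁰ kg·m/s.
λ = h/p = 6.626 × 10⁻³⁴ / 1.064 × 10⁻²⁰ = 6.23 × 10⁻¹⁴ m = 62.3 fm.

λ = 62.3 fm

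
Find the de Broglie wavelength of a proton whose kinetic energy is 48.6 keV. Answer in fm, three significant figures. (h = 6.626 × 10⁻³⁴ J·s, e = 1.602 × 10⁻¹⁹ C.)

KE = 48.6 keV = 7.786 × 10⁻¹⁵ J.
p = √(2mKE) = √(2 × 1.673 × 10⁻²⁷ × 7.786 × 10⁻¹⁵) = 5.104 × 10⁻²¹ kg·m/s.
λ = h/p = 6.626 × 10⁻³⁴ / 5.104 × 10⁻²¹ = 1.30 × 10⁻¹³ m = 130 fm.

λ = 130 fm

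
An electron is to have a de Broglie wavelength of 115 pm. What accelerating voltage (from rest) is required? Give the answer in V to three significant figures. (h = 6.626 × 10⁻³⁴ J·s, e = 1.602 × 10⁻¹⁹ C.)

p = h/λ = 6.626 × 10⁻³⁴ / 1.150 × 10⁻¹⁰ = 5.762 × 10⁻²⁴ kg·m/s.
KE = p²/(2m) = 1.822 × 10⁻¹⁷ J.
V = KE/e = 1.822 × 10⁻¹⁷ / (1.602 × 10⁻¹⁹) = 114 V.

V = 114 V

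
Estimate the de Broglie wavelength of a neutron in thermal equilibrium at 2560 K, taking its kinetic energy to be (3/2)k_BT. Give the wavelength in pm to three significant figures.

KE = (3/2)k_BT = 1.5 × 1.381 × 10⁻²³ × 2560 = 5.303 × 10⁻²⁰ J.
p = √(2mKE) = √(2 × 1.675 × 10⁻²⁷ × 5.303 × 10⁻²⁰) = 1.333 × 10⁻²³ kg·m/s.
λ = h/p = 4.97 × 10⁻¹¹ m = 49.7 pm.

λ = 49.7 pm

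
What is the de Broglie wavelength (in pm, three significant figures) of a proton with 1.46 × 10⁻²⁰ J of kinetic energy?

λ = 94.8 pm

p = √(2mKE) = √(2 × 1.673 × 10⁻²⁷ × 1.460 × 10⁻²⁰) = 6.989 × 10⁻²⁴ kg·m/s.
λ = h/p = 6.626 × 10⁻³⁴ / 6.989 × 10⁻²⁴ = 9.48 × 10⁻¹¹ m = 94.8 pm.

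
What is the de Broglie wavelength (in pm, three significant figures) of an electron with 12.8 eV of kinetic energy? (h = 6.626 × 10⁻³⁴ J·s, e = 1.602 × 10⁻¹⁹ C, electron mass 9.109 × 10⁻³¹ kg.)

λ = 343 pm

KE = 12.8 eV = 2.051 × 10⁻¹⁸ J.
p = √(2mKE) = √(2 × 9.109 × 10⁻³¹ × 2.051 × 10⁻¹⁸) = 1.933 × 10⁻²⁴ kg·m/s.
λ = h/p = 6.626 × 10⁻³⁴ / 1.933 × 10⁻²⁴ = 3.43 × 10⁻¹⁰ m = 343 pm.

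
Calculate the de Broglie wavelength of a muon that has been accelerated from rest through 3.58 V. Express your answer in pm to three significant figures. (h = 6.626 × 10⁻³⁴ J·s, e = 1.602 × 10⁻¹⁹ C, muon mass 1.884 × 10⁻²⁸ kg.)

KE = eV = 1.602 × 10⁻¹⁹ × 3.580 = 5.735 × 10⁻¹⁹ J.
p = √(2mKE) = √(2 × 1.884 × 10⁻²⁸ × 5.735 × 10⁻¹⁹) = 1.470 × 10⁻²³ kg·m/s.
λ = h/p = 6.626 × 10⁻³⁴ / 1.470 × 10⁻²³ = 4.51 × 10⁻¹¹ m = 45.1 pm.

λ = 45.1 pm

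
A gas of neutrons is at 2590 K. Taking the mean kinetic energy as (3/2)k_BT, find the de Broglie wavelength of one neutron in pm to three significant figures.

KE = (3/2)k_BT = 1.5 × 1.381 × 10⁻²³ × 2590 = 5.365 × 10⁻²⁰ J.
p = √(2mKE) = √(2 × 1.675 × 10⁻²⁷ × 5.365 × 10⁻²⁰) = 1.341 × 10⁻²³ kg·m/s.
λ = h/p = 4.94 × 10⁻¹¹ m = 49.4 pm.

λ = 49.4 pm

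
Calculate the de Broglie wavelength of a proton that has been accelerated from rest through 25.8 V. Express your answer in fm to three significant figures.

KE = eV = 1.602 × 10⁻¹⁹ × 25.80 = 4.133 × 10⁻¹⁸ J.
p = √(2mKE) = √(2 × 1.673 × 10⁻²⁷ × 4.133 × 10⁻¹⁸) = 1.176 × 10⁻²² kg·m/s.
λ = h/p = 6.626 × 10⁻³⁴ / 1.176 × 10⁻²² = 5.63 × 10⁻¹² m = 5630 fm.

λ = 5630 fm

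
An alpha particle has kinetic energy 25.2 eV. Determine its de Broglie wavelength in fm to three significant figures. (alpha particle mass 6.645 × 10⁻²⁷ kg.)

λ = 2860 fm

KE = 25.2 eV = 4.037 × 10⁻¹⁸ J.
p = √(2mKE) = √(2 × 6.645 × 10⁻²⁷ × 4.037 × 10⁻¹⁸) = 2.316 × 10⁻²² kg·m/s.
λ = h/p = 6.626 × 10⁻³⁴ / 2.316 × 10⁻²² = 2.86 × 10⁻¹² m = 2860 fm.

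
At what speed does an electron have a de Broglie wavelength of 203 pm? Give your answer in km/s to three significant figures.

p = h/λ = 6.626 × 10⁻³⁴ / 2.030 × 10⁻¹⁰ = 3.264 × 10⁻²⁴ kg·m/s.
v = p/m = 3.264 × 10⁻²⁴ / 9.109 × 10⁻³¹ = 3.58 × 10⁶ m/s = 3580 km/s.

v = 3580 km/s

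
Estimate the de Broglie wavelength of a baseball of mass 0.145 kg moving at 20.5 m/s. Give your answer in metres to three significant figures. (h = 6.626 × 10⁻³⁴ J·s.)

λ = 2.23 × 10⁻³⁴ m

p = mv = 0.145 × 20.5 = 2.972 kg·m/s.
λ = h/p = 6.626 × 10⁻³⁴ / 2.972 = 2.23 × 10⁻³⁴ m.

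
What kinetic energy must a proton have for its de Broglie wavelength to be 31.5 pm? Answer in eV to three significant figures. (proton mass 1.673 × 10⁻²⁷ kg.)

p = h/λ = 6.626 × 10⁻³⁴ / 3.150 × 10⁻¹¹ = 2.103 × 10⁻²³ kg·m/s.
KE = p²/(2m) = (2.103 × 10⁻²³)² / (2 × 1.673 × 10⁻²⁷) = 1.322 × 10⁻¹⁹ J = 0.825 eV.

KE = 0.825 eV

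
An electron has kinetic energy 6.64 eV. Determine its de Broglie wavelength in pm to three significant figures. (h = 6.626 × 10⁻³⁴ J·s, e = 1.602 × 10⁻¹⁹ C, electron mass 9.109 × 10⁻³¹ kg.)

KE = 6.64 eV = 1.064 × 10⁻¹⁸ J.
p = √(2mKE) = √(2 × 9.109 × 10⁻³¹ × 1.064 × 10⁻¹⁸) = 1.392 × 10⁻²⁴ kg·m/s.
λ = h/p = 6.626 × 10⁻³⁴ / 1.392 × 10⁻²⁴ = 4.76 × 10⁻¹⁰ m = 476 pm.

λ = 476 pm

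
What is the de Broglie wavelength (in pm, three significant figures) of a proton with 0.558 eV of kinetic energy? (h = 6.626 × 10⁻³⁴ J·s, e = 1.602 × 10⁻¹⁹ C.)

λ = 38.3 pm

KE = 0.558 eV = 8.939 × 10⁻²⁰ J.
p = √(2mKE) = √(2 × 1.673 × 10⁻²⁷ × 8.939 × 10⁻²⁰) = 1.729 × 10⁻²³ kg·m/s.
λ = h/p = 6.626 × 10⁻³⁴ / 1.729 × 10⁻²³ = 3.83 × 10⁻¹¹ m = 38.3 pm.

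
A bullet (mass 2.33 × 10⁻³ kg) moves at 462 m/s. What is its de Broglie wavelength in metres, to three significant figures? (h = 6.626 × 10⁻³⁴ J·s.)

λ = 6.16 × 10⁻³⁴ m

p = mv = 2.33 × 10⁻³ × 462 = 1.076 kg·m/s.
λ = h/p = 6.626 × 10⁻³⁴ / 1.076 = 6.16 × 10⁻³⁴ m.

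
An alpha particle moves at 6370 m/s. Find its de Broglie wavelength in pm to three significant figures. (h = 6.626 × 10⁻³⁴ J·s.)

p = mv = 6.645 × 10⁻²⁷ × 6370 = 4.233 × 10⁻²³ kg·m/s.
λ = h/p = 6.626 × 10⁻³⁴ / 4.233 × 10⁻²³ = 1.57 × 10⁻¹¹ m = 15.7 pm.

λ = 15.7 pm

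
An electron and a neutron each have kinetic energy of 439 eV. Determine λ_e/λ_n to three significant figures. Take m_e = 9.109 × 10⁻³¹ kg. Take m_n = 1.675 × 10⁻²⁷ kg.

At fixed KE, p = √(2mKE) so λ = h/p ∝ 1/√m.
λ_e/λ_n = √(m_n/m_e) = √(1.675 × 10⁻²⁷/9.109 × 10⁻³¹) = √(1839) = 42.9.

λ_e/λ_n = 42.9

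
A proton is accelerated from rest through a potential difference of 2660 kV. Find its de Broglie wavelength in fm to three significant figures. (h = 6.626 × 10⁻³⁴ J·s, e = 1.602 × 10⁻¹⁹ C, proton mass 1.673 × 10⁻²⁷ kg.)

KE = eV = 1.602 × 10⁻¹⁹ × 2.660 × 10⁶ = 4.261 × 10⁻¹³ J.
p = √(2mKE) = √(2 × 1.673 × 10⁻²⁷ × 4.261 × 10⁻¹³) = 3.776 × 10⁻²⁰ kg·m/s.
λ = h/p = 6.626 × 10⁻³⁴ / 3.776 × 10⁻²⁰ = 1.75 × 10⁻¹⁴ m = 17.5 fm.

λ = 17.5 fm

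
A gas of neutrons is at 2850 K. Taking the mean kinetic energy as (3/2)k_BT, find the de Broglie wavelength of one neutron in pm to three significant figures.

KE = (3/2)k_BT = 1.5 × 1.381 × 10⁻²³ × 2850 = 5.904 × 10⁻²⁰ J.
p = √(2mKE) = √(2 × 1.675 × 10⁻²⁷ × 5.904 × 10⁻²⁰) = 1.406 × 10⁻²³ kg·m/s.
λ = h/p = 4.71 × 10⁻¹¹ m = 47.1 pm.

λ = 47.1 pm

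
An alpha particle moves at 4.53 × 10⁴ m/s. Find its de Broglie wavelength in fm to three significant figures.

λ = 2200 fm

p = mv = 6.645 × 10⁻²⁷ × 4.53 × 10⁴ = 3.010 × 10⁻²² kg·m/s.
λ = h/p = 6.626 × 10⁻³⁴ / 3.010 × 10⁻²² = 2.20 × 10⁻¹² m = 2200 fm.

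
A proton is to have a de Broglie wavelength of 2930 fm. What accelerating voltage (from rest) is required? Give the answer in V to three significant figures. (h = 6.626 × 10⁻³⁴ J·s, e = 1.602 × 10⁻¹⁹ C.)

p = h/λ = 6.626 × 10⁻³⁴ / 2.930 × 10⁻¹² = 2.261 × 10⁻²² kg·m/s.
KE = p²/(2m) = 1.528 × 10⁻¹⁷ J.
V = KE/e = 1.528 × 10⁻¹⁷ / (1.602 × 10⁻¹⁹) = 95.4 V.

V = 95.4 V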